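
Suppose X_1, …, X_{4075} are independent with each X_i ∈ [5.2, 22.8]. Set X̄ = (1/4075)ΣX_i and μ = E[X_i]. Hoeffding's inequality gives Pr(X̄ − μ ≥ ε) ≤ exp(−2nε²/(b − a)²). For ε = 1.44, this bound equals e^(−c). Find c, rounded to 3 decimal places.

54.558

c = 2nε²/(b − a)² = 2·4075·1.44² / 17.6² = 54.5579.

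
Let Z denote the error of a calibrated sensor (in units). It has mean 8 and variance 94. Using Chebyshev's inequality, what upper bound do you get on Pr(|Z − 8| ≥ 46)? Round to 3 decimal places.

0.044

Chebyshev: Pr(|Z − μ| ≥ t) ≤ Var(Z)/t².
Bound = 94 / 2116 = 0.0444.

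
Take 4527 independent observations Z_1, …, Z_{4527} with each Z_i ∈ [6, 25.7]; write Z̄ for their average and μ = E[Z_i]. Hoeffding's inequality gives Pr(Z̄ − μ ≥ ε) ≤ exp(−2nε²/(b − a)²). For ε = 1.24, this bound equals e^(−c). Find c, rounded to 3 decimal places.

c = 2nε²/(b − a)² = 2·4527·1.24² / 19.7² = 35.8717.

35.872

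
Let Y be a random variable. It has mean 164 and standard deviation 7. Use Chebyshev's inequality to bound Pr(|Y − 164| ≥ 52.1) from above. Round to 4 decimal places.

Chebyshev: Pr(|Y − μ| ≥ t) ≤ Var(Y)/t².
Var(Y) = σ² = 7² = 49.
Bound = 49 / 2714.41 = 0.0181.

0.0181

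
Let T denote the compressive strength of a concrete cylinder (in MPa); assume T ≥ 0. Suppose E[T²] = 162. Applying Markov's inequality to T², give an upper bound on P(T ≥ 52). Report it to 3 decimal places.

0.060

Since T ≥ 0, the event {T ≥ 52} is the same as {T² ≥ 2704}.
Markov's inequality applied to T² gives P(T² ≥ 2704) ≤ E[T²]/2704 = 162/2704 = 0.0599.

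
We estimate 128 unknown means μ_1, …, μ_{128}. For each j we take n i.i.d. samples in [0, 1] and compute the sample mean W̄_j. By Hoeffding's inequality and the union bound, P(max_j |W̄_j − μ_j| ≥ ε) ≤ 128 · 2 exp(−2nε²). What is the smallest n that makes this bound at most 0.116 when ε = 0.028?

4911

Need 2·128·exp(−2nε²) ≤ 0.116, i.e. exp(−2nε²) ≤ 0.116/256.
So 2nε² ≥ ln(256/0.116) = 7.699343.
Hence n ≥ 7.699343/(2·0.028²) = 4910.295.
The smallest integer n is 4911.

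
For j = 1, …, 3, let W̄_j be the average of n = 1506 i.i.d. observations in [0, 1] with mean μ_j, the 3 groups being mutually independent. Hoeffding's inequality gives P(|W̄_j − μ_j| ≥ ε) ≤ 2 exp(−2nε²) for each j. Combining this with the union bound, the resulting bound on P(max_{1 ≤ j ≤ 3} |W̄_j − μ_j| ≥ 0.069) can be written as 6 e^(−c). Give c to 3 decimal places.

14.340

Union bound over the 3 events: P(max_{1 ≤ j ≤ 3} |W̄_j − μ_j| ≥ 0.069) ≤ 3·2·exp(−2nε²) = 6 exp(−2·1506·0.069²).
So c = 2·1506·0.069² = 14.3401.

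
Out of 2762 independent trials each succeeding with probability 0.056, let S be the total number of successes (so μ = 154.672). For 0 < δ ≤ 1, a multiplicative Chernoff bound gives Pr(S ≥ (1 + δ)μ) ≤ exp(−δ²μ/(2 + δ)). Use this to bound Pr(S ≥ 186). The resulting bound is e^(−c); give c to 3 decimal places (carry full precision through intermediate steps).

2.881

Write 186 = (1 + δ)μ, so δ = 186/154.672 − 1 = 0.2025447…
Then the exponent is δ²μ/(2 + δ) = (186 − μ)² / (μ·(2 + δ)) = 2.880905.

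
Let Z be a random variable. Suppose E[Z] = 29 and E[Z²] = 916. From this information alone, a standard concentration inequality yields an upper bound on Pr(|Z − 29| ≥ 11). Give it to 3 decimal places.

0.620

The first two moments determine the variance, so Chebyshev's inequality is the sharpest standard bound available.
Var(Z) = E[Z²] − (E[Z])² = 916 − 841 = 75.
Chebyshev's inequality: Pr(|Z − μ| ≥ t) ≤ Var(Z)/t² = 75/121 = 0.6198.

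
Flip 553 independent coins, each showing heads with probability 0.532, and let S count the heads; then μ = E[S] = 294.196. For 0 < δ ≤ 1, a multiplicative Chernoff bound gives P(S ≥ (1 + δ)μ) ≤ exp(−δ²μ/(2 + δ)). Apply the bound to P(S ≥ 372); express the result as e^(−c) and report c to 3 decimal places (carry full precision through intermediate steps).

Write 372 = (1 + δ)μ, so δ = 372/294.196 − 1 = 0.2644631…
Then the exponent is δ²μ/(2 + δ) = (372 − μ)² / (μ·(2 + δ)) = 9.086609.

9.087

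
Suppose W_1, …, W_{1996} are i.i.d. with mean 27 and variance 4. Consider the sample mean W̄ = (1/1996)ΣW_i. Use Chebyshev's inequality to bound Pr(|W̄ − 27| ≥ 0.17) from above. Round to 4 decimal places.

0.0693

Var(W̄) = Var(W_i)/n = 4/1996 = 0.002004.
Chebyshev: Pr(|W̄ − 27| ≥ 0.17) ≤ Var(W̄)/(0.17)² = 4/(1996·0.17²) = 0.0693.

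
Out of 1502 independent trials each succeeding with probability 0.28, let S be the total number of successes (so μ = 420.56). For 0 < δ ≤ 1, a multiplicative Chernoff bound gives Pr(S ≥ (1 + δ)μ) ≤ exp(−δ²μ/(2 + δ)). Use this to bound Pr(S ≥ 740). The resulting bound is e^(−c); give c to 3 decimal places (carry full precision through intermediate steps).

87.925

Write 740 = (1 + δ)μ, so δ = 740/420.56 − 1 = 0.7595587…
Then the exponent is δ²μ/(2 + δ) = (740 − μ)² / (μ·(2 + δ)) = 87.924720.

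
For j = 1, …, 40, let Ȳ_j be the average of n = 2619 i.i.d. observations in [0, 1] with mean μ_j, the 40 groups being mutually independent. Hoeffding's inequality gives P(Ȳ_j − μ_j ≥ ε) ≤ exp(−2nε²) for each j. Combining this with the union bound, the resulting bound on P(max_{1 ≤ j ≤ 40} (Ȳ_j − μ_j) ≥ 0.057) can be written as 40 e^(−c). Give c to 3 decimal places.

Union bound over the 40 events: P(max_{1 ≤ j ≤ 40} (Ȳ_j − μ_j) ≥ 0.057) ≤ 40·exp(−2nε²) = 40 exp(−2·2619·0.057²).
So c = 2·2619·0.057² = 17.0183.

17.018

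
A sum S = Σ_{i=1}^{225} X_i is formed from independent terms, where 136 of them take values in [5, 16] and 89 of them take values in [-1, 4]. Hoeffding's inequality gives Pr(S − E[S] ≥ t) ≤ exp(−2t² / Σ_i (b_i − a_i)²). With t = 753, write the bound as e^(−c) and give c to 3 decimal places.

60.704

Σ(b_i − a_i)² = 136·11² + 89·5² = 18681.
c = 2t² / 18681 = 2·753² / 18681 = 60.7044.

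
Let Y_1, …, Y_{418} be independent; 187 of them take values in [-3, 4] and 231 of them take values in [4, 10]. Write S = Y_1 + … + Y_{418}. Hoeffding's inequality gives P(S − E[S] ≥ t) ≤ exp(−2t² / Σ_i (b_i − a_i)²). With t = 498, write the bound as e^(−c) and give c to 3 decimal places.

28.377

Σ(b_i − a_i)² = 187·7² + 231·6² = 17479.
c = 2t² / 17479 = 2·498² / 17479 = 28.3774.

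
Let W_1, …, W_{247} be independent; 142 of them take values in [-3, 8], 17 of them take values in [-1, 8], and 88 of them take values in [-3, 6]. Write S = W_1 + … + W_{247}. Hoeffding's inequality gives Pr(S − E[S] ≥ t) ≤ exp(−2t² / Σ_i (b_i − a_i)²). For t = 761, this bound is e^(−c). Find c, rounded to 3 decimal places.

Σ(b_i − a_i)² = 142·11² + 17·9² + 88·9² = 25687.
c = 2t² / 25687 = 2·761² / 25687 = 45.0906.

45.091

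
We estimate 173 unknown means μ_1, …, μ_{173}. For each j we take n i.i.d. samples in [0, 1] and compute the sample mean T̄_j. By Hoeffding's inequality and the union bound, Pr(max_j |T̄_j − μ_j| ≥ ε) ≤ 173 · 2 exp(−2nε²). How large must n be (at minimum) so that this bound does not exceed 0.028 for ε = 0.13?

279

Need 2·173·exp(−2nε²) ≤ 0.028, i.e. exp(−2nε²) ≤ 0.028/346.
So 2nε² ≥ ln(346/0.028) = 9.421990.
Hence n ≥ 9.421990/(2·0.13²) = 278.757.
The smallest integer n is 279.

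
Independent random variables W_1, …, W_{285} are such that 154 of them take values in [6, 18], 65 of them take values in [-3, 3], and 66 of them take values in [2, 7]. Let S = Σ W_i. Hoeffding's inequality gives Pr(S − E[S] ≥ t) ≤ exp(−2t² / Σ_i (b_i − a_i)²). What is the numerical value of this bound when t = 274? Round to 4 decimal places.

Σ(b_i − a_i)² = 154·12² + 65·6² + 66·5² = 26166.
Exponent = 2·274² / 26166 = 5.73844.
Bound = exp(−5.73844) = 0.00322.

0.0032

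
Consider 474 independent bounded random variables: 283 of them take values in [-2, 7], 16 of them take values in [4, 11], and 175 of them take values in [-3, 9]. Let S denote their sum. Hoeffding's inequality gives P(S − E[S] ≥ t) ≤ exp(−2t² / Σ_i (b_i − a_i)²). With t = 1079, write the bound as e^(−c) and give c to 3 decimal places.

47.610

Σ(b_i − a_i)² = 283·9² + 16·7² + 175·12² = 48907.
c = 2t² / 48907 = 2·1079² / 48907 = 47.6104.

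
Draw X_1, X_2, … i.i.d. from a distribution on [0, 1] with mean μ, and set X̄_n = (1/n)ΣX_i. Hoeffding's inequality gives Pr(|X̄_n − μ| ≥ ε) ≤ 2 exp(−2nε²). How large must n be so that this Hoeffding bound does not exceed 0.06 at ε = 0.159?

70

Require 2·exp(−2nε²) ≤ 0.06, i.e. 2nε² ≥ ln(2/0.06) = 3.506558.
So n ≥ 3.506558 / (2·0.159²) = 69.352.
The smallest integer n is 70.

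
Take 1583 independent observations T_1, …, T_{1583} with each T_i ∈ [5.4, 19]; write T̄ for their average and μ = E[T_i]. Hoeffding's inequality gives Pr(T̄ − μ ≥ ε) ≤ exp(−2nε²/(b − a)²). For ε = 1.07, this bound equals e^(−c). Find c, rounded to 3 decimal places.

c = 2nε²/(b − a)² = 2·1583·1.07² / 13.6² = 19.5975.

19.597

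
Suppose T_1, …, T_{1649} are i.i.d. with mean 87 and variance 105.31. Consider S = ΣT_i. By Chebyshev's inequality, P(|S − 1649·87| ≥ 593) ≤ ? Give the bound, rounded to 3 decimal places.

0.494

Var(S) = n·Var(T_i) = 1649·105.31 = 173656.19.
Chebyshev: P(|S − 1649·87| ≥ 593) ≤ Var(S)/593² = 173656.19/351649 = 0.4938.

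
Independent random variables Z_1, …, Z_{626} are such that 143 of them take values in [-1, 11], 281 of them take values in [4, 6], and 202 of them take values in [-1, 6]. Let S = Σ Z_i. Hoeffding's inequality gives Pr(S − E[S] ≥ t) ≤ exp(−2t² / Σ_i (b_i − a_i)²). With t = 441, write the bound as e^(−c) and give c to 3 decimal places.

12.303

Σ(b_i − a_i)² = 143·12² + 281·2² + 202·7² = 31614.
c = 2t² / 31614 = 2·441² / 31614 = 12.3035.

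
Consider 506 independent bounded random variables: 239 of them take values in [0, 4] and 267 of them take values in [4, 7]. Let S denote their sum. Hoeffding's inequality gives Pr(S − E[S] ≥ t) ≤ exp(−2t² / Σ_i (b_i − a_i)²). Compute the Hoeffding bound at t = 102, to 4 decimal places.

0.0354

Σ(b_i − a_i)² = 239·4² + 267·3² = 6227.
Exponent = 2·102² / 6227 = 3.34158.
Bound = exp(−3.34158) = 0.03538.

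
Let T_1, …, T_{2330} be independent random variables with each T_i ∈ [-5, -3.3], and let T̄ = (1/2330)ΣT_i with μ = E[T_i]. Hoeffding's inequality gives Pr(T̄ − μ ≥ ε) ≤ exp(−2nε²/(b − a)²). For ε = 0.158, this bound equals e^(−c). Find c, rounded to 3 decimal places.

40.253

c = 2nε²/(b − a)² = 2·2330·0.158² / 1.7² = 40.2534.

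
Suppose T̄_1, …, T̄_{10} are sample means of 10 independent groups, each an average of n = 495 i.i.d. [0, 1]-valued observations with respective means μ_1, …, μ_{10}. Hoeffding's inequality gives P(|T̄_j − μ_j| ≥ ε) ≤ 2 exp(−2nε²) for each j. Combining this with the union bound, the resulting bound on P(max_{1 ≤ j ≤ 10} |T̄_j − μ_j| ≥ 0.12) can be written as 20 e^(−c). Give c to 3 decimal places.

Union bound over the 10 events: P(max_{1 ≤ j ≤ 10} |T̄_j − μ_j| ≥ 0.12) ≤ 10·2·exp(−2nε²) = 20 exp(−2·495·0.12²).
So c = 2·495·0.12² = 14.2560.

14.256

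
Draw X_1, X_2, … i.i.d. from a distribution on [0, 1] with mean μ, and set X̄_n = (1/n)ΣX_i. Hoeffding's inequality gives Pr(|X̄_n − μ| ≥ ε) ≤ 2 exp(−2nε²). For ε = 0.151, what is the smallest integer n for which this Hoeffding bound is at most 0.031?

Require 2·exp(−2nε²) ≤ 0.031, i.e. 2nε² ≥ ln(2/0.031) = 4.166915.
So n ≥ 4.166915 / (2·0.151²) = 91.376.
The smallest integer n is 92.

92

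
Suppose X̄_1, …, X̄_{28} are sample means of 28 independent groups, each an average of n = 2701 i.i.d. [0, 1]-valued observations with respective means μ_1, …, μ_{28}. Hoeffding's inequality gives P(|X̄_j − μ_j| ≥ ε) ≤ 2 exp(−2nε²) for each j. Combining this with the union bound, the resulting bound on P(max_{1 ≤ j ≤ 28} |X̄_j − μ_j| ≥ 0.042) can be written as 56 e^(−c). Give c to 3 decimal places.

9.529

Union bound over the 28 events: P(max_{1 ≤ j ≤ 28} |X̄_j − μ_j| ≥ 0.042) ≤ 28·2·exp(−2nε²) = 56 exp(−2·2701·0.042²).
So c = 2·2701·0.042² = 9.5291.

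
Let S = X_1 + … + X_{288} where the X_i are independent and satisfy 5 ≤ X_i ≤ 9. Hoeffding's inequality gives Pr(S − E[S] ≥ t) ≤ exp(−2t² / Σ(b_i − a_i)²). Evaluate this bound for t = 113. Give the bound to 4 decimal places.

0.0039

Σ(b_i − a_i)² = 288·(4)² = 4608.
Exponent = 2·113²/4608 = 5.5421.
Bound = exp(−5.5421) = 0.00392.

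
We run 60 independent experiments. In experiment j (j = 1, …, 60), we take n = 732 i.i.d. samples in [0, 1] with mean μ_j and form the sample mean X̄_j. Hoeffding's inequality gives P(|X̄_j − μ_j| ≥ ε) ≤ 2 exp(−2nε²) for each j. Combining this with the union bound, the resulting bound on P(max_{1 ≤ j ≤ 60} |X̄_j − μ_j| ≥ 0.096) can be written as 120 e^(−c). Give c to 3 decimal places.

13.492

Union bound over the 60 events: P(max_{1 ≤ j ≤ 60} |X̄_j − μ_j| ≥ 0.096) ≤ 60·2·exp(−2nε²) = 120 exp(−2·732·0.096²).
So c = 2·732·0.096² = 13.4922.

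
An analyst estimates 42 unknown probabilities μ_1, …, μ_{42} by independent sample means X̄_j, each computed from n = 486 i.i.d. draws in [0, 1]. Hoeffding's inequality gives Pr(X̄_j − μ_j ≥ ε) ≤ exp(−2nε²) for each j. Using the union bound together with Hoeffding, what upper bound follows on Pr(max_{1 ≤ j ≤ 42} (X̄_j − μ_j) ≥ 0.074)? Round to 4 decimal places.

Per-experiment Hoeffding bound: exp(−2·486·0.074²) = exp(−5.32267) = 0.0048797.
Union bound over 42 events: 42·0.0048797 = 0.20495.

0.2049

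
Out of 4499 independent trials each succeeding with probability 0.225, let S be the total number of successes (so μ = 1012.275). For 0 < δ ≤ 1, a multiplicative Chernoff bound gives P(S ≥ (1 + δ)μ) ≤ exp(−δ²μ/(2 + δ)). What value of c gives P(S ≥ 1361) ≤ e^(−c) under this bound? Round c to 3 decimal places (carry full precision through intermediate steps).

Write 1361 = (1 + δ)μ, so δ = 1361/1012.275 − 1 = 0.3444963…
Then the exponent is δ²μ/(2 + δ) = (1361 − μ)² / (μ·(2 + δ)) = 51.241060.

51.241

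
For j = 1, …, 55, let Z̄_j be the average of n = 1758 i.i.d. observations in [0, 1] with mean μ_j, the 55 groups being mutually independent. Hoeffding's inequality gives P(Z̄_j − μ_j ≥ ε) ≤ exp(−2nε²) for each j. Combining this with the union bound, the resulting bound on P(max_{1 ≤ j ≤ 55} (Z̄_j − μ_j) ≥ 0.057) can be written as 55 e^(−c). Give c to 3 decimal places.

Union bound over the 55 events: P(max_{1 ≤ j ≤ 55} (Z̄_j − μ_j) ≥ 0.057) ≤ 55·exp(−2nε²) = 55 exp(−2·1758·0.057²).
So c = 2·1758·0.057² = 11.4235.

11.423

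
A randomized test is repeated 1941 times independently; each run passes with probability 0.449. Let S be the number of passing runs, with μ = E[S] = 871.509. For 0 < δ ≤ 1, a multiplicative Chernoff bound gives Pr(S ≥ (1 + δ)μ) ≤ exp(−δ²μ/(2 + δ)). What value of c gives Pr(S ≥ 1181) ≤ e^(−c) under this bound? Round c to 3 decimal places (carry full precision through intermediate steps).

Write 1181 = (1 + δ)μ, so δ = 1181/871.509 − 1 = 0.3551208…
Then the exponent is δ²μ/(2 + δ) = (1181 − μ)² / (μ·(2 + δ)) = 46.667118.

46.667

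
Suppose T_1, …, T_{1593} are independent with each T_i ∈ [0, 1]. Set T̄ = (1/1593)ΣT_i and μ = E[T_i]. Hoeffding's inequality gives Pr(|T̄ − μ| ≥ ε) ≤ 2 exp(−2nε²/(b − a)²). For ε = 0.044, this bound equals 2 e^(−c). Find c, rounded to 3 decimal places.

c = 2nε²/(b − a)² = 2·1593·0.044² / 1² = 6.1681.

6.168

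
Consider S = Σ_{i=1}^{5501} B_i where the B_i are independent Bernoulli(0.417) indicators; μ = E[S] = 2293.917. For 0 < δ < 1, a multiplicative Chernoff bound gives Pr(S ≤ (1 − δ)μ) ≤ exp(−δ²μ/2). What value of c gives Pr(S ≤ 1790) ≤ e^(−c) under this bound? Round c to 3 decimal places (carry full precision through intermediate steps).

Write 1790 = (1 − δ)μ, so δ = 1 − 1790/2293.917 = 0.2196753…
Then the exponent is δ²μ/2 = (μ − 1790)²/(2μ) = 55.349069.

55.349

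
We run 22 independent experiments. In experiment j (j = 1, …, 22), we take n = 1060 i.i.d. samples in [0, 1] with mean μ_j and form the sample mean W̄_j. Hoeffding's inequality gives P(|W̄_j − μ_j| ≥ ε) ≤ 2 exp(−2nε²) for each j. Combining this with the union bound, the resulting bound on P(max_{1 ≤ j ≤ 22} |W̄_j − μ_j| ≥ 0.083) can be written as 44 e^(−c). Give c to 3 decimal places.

Union bound over the 22 events: P(max_{1 ≤ j ≤ 22} |W̄_j − μ_j| ≥ 0.083) ≤ 22·2·exp(−2nε²) = 44 exp(−2·1060·0.083²).
So c = 2·1060·0.083² = 14.6047.

14.605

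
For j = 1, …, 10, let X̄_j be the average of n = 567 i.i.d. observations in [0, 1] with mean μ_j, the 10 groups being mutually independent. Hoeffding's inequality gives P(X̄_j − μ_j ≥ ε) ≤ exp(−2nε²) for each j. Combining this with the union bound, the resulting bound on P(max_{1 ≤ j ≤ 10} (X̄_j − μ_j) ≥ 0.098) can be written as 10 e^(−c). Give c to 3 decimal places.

Union bound over the 10 events: P(max_{1 ≤ j ≤ 10} (X̄_j − μ_j) ≥ 0.098) ≤ 10·exp(−2nε²) = 10 exp(−2·567·0.098²).
So c = 2·567·0.098² = 10.8909.

10.891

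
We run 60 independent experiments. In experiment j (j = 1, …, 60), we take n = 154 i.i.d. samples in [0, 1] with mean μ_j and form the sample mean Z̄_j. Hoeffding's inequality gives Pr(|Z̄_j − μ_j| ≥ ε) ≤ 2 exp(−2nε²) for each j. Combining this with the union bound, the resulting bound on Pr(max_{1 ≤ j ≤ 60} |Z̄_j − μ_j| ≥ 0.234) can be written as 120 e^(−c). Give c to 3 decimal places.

16.865

Union bound over the 60 events: Pr(max_{1 ≤ j ≤ 60} |Z̄_j − μ_j| ≥ 0.234) ≤ 60·2·exp(−2nε²) = 120 exp(−2·154·0.234²).
So c = 2·154·0.234² = 16.8648.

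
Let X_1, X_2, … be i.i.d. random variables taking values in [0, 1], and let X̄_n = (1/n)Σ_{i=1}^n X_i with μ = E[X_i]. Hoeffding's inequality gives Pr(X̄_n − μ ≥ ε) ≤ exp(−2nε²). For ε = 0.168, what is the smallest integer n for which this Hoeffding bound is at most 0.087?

Require exp(−2nε²) ≤ 0.087, i.e. 2nε² ≥ ln(1/0.087) = 2.441847.
So n ≥ 2.441847 / (2·0.168²) = 43.258.
The smallest integer n is 44.

44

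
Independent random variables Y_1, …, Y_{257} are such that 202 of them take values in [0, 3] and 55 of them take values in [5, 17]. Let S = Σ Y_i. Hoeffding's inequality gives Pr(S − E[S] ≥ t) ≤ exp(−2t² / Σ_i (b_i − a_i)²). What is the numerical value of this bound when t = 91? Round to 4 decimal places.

0.1825

Σ(b_i − a_i)² = 202·3² + 55·12² = 9738.
Exponent = 2·91² / 9738 = 1.70076.
Bound = exp(−1.70076) = 0.18254.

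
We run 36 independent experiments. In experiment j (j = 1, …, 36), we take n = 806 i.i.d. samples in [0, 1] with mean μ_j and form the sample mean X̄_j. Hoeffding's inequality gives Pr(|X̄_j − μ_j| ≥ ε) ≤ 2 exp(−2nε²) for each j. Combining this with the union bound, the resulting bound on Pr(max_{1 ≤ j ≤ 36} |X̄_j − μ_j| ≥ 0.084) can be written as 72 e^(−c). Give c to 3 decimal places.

Union bound over the 36 events: Pr(max_{1 ≤ j ≤ 36} |X̄_j − μ_j| ≥ 0.084) ≤ 36·2·exp(−2nε²) = 72 exp(−2·806·0.084²).
So c = 2·806·0.084² = 11.3743.

11.374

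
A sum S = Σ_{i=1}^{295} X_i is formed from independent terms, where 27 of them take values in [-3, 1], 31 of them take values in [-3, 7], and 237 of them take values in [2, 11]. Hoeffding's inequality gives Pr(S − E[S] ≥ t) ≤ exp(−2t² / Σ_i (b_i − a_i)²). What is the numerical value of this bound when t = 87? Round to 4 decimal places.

Σ(b_i − a_i)² = 27·4² + 31·10² + 237·9² = 22729.
Exponent = 2·87² / 22729 = 0.66602.
Bound = exp(−0.66602) = 0.51375.

0.5137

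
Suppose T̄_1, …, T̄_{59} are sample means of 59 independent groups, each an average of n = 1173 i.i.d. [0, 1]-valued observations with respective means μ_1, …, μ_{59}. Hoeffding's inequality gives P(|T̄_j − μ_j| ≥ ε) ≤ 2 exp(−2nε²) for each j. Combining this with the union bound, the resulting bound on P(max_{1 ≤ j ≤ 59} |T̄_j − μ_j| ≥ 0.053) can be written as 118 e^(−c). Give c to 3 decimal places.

Union bound over the 59 events: P(max_{1 ≤ j ≤ 59} |T̄_j − μ_j| ≥ 0.053) ≤ 59·2·exp(−2nε²) = 118 exp(−2·1173·0.053²).
So c = 2·1173·0.053² = 6.5899.

6.590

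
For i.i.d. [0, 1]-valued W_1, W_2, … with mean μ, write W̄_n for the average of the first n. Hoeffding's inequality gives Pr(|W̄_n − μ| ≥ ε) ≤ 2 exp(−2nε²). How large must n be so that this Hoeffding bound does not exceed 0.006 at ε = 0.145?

139

Require 2·exp(−2nε²) ≤ 0.006, i.e. 2nε² ≥ ln(2/0.006) = 5.809143.
So n ≥ 5.809143 / (2·0.145²) = 138.148.
The smallest integer n is 139.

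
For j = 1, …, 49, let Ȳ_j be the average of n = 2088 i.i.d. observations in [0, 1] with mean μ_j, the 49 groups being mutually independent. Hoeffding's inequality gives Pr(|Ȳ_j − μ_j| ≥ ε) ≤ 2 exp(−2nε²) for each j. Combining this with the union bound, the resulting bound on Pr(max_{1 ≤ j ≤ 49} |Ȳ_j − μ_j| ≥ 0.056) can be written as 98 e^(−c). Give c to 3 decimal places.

Union bound over the 49 events: Pr(max_{1 ≤ j ≤ 49} |Ȳ_j − μ_j| ≥ 0.056) ≤ 49·2·exp(−2nε²) = 98 exp(−2·2088·0.056²).
So c = 2·2088·0.056² = 13.0959.

13.096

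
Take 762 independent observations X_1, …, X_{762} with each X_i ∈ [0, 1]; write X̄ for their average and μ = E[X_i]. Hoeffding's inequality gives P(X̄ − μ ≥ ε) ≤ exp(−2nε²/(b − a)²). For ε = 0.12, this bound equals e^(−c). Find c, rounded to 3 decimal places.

21.946

c = 2nε²/(b − a)² = 2·762·0.12² / 1² = 21.9456.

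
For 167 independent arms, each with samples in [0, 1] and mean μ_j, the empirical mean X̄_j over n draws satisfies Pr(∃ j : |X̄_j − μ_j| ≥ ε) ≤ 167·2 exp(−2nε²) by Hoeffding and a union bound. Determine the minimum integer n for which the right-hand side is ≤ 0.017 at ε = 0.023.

Need 2·167·exp(−2nε²) ≤ 0.017, i.e. exp(−2nε²) ≤ 0.017/334.
So 2nε² ≥ ln(334/0.017) = 9.885683.
Hence n ≥ 9.885683/(2·0.023²) = 9343.746.
The smallest integer n is 9344.

9344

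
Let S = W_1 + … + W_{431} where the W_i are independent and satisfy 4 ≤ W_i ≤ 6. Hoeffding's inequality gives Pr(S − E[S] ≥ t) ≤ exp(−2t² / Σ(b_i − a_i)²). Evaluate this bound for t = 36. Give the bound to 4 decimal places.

Σ(b_i − a_i)² = 431·(2)² = 1724.
Exponent = 2·36²/1724 = 1.5035.
Bound = exp(−1.5035) = 0.22235.

0.2224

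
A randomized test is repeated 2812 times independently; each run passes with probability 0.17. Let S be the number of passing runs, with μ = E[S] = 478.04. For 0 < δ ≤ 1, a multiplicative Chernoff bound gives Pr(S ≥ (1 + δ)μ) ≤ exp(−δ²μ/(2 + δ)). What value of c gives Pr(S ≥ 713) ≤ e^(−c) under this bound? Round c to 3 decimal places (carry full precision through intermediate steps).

Write 713 = (1 + δ)μ, so δ = 713/478.04 − 1 = 0.491507…
Then the exponent is δ²μ/(2 + δ) = (713 − μ)² / (μ·(2 + δ)) = 46.351257.

46.351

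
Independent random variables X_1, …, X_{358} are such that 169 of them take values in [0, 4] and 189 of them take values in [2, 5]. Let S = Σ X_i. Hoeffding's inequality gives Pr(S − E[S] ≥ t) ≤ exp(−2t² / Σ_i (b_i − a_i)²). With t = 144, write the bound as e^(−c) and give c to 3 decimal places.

9.415

Σ(b_i − a_i)² = 169·4² + 189·3² = 4405.
c = 2t² / 4405 = 2·144² / 4405 = 9.4148.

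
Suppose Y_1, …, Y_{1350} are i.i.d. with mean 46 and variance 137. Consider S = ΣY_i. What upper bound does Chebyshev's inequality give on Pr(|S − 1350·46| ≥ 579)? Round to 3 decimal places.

Var(S) = n·Var(Y_i) = 1350·137 = 184950.
Chebyshev: Pr(|S − 1350·46| ≥ 579) ≤ Var(S)/579² = 184950/335241 = 0.5517.

0.552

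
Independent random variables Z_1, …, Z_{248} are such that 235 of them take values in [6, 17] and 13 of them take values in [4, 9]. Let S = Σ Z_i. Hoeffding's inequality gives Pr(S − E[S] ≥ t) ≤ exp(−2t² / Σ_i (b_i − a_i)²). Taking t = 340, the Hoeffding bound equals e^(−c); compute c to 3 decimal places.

Σ(b_i − a_i)² = 235·11² + 13·5² = 28760.
c = 2t² / 28760 = 2·340² / 28760 = 8.0389.

8.039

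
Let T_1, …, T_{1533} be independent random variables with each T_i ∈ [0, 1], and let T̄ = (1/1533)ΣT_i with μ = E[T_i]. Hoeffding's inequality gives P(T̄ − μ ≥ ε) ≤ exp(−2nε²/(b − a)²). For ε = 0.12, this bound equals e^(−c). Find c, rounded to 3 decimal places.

c = 2nε²/(b − a)² = 2·1533·0.12² / 1² = 44.1504.

44.150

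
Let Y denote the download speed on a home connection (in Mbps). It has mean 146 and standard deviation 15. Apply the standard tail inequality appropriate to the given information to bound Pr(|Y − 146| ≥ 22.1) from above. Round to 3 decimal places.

0.461

Mean and variance are known, so Chebyshev's inequality applies.
Chebyshev: Pr(|Y − μ| ≥ t) ≤ Var(Y)/t².
Var(Y) = σ² = 15² = 225.
Bound = 225 / 488.41 = 0.4607.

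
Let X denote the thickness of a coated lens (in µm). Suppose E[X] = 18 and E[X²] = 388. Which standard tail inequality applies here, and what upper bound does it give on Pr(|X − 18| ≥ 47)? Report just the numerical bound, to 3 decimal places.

The first two moments determine the variance, so Chebyshev's inequality is the sharpest standard bound available.
Var(X) = E[X²] − (E[X])² = 388 − 324 = 64.
Chebyshev's inequality: Pr(|X − μ| ≥ t) ≤ Var(X)/t² = 64/2209 = 0.0290.

0.029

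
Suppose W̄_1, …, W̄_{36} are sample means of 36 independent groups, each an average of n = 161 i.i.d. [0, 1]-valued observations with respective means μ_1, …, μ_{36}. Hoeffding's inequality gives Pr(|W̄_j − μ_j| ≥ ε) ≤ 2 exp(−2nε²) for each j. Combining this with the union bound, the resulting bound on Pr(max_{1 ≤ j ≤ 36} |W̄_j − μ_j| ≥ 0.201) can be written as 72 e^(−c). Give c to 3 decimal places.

Union bound over the 36 events: Pr(max_{1 ≤ j ≤ 36} |W̄_j − μ_j| ≥ 0.201) ≤ 36·2·exp(−2nε²) = 72 exp(−2·161·0.201²).
So c = 2·161·0.201² = 13.0091.

13.009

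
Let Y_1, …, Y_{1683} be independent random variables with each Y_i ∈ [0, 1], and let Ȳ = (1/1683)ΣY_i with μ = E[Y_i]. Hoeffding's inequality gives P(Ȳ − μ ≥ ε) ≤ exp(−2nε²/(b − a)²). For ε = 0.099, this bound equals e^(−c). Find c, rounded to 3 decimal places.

32.990

c = 2nε²/(b − a)² = 2·1683·0.099² / 1² = 32.9902.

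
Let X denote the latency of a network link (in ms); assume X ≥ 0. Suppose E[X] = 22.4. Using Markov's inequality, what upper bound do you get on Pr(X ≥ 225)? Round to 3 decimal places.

0.100

Markov's inequality: for a non-negative random variable, Pr(X ≥ a) ≤ E[X]/a.
Here E[X] = 22.4 and a = 225, so the bound is 22.4/225 = 0.0996.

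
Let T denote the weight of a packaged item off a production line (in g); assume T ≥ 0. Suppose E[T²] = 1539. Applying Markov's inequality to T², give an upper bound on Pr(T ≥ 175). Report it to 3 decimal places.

Since T ≥ 0, the event {T ≥ 175} is the same as {T² ≥ 30625}.
Markov's inequality applied to T² gives Pr(T² ≥ 30625) ≤ E[T²]/30625 = 1539/30625 = 0.0503.

0.050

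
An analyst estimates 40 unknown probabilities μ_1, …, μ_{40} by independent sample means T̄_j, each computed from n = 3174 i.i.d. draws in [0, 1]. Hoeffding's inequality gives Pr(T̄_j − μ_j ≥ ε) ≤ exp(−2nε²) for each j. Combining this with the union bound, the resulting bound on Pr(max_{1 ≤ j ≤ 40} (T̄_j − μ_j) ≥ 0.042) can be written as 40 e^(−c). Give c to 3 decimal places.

11.198

Union bound over the 40 events: Pr(max_{1 ≤ j ≤ 40} (T̄_j − μ_j) ≥ 0.042) ≤ 40·exp(−2nε²) = 40 exp(−2·3174·0.042²).
So c = 2·3174·0.042² = 11.1979.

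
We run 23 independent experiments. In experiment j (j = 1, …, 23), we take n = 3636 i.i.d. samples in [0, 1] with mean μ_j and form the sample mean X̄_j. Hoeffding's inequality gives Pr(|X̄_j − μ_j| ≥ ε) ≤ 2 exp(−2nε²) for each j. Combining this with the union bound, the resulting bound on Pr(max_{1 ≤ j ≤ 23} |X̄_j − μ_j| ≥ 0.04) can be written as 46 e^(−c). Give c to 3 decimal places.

Union bound over the 23 events: Pr(max_{1 ≤ j ≤ 23} |X̄_j − μ_j| ≥ 0.04) ≤ 23·2·exp(−2nε²) = 46 exp(−2·3636·0.04²).
So c = 2·3636·0.04² = 11.6352.

11.635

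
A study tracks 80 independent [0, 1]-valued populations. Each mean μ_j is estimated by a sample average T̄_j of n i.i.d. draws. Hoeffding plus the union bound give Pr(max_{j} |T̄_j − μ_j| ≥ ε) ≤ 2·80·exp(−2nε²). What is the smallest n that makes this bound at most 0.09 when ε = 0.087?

495

Need 2·80·exp(−2nε²) ≤ 0.09, i.e. exp(−2nε²) ≤ 0.09/160.
So 2nε² ≥ ln(160/0.09) = 7.483119.
Hence n ≥ 7.483119/(2·0.087²) = 494.327.
The smallest integer n is 495.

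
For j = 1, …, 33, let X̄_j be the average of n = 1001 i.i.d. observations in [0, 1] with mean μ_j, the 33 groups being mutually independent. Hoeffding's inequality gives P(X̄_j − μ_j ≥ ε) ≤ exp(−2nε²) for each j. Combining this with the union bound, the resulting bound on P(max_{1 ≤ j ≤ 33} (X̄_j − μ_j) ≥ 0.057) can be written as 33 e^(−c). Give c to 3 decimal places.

Union bound over the 33 events: P(max_{1 ≤ j ≤ 33} (X̄_j − μ_j) ≥ 0.057) ≤ 33·exp(−2nε²) = 33 exp(−2·1001·0.057²).
So c = 2·1001·0.057² = 6.5045.

6.504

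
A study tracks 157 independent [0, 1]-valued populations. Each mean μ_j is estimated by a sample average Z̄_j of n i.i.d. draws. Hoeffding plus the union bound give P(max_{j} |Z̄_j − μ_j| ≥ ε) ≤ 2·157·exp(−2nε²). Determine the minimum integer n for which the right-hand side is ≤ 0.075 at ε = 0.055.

Need 2·157·exp(−2nε²) ≤ 0.075, i.e. exp(−2nε²) ≤ 0.075/314.
So 2nε² ≥ ln(314/0.075) = 8.339660.
Hence n ≥ 8.339660/(2·0.055²) = 1378.456.
The smallest integer n is 1379.

1379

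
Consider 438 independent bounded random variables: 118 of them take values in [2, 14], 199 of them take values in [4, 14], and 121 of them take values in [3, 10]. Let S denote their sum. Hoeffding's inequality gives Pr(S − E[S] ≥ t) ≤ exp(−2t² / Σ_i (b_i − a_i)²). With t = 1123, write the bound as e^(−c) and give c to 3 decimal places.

58.902

Σ(b_i − a_i)² = 118·12² + 199·10² + 121·7² = 42821.
c = 2t² / 42821 = 2·1123² / 42821 = 58.9024.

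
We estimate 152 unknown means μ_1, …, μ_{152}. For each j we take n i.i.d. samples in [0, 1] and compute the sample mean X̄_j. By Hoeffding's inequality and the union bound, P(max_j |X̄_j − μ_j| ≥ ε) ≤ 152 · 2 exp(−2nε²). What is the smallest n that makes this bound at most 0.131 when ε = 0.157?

158

Need 2·152·exp(−2nε²) ≤ 0.131, i.e. exp(−2nε²) ≤ 0.131/304.
So 2nε² ≥ ln(304/0.131) = 7.749586.
Hence n ≥ 7.749586/(2·0.157²) = 157.199.
The smallest integer n is 158.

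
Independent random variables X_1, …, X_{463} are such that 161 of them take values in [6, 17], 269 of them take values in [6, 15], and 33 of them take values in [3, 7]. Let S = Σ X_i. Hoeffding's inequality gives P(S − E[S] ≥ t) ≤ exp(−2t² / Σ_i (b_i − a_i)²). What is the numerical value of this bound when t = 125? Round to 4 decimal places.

0.4735

Σ(b_i − a_i)² = 161·11² + 269·9² + 33·4² = 41798.
Exponent = 2·125² / 41798 = 0.74764.
Bound = exp(−0.74764) = 0.47348.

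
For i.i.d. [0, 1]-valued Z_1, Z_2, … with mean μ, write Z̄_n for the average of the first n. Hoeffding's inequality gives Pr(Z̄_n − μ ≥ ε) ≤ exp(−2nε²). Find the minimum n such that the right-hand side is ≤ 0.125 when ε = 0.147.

49

Require exp(−2nε²) ≤ 0.125, i.e. 2nε² ≥ ln(1/0.125) = 2.079442.
So n ≥ 2.079442 / (2·0.147²) = 48.115.
The smallest integer n is 49.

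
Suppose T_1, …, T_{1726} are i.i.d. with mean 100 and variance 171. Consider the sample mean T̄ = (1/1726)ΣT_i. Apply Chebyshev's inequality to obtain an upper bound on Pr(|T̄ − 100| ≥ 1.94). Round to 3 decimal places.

0.026

Var(T̄) = Var(T_i)/n = 171/1726 = 0.099073.
Chebyshev: Pr(|T̄ − 100| ≥ 1.94) ≤ Var(T̄)/(1.94)² = 171/(1726·1.94²) = 0.0263.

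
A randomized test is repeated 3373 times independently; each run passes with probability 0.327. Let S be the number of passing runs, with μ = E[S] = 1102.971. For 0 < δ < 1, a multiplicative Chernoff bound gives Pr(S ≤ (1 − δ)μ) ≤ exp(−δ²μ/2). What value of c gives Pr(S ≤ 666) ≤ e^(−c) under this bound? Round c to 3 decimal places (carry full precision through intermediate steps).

86.559

Write 666 = (1 − δ)μ, so δ = 1 − 666/1102.971 = 0.3961763…
Then the exponent is δ²μ/2 = (μ − 666)²/(2μ) = 86.558783.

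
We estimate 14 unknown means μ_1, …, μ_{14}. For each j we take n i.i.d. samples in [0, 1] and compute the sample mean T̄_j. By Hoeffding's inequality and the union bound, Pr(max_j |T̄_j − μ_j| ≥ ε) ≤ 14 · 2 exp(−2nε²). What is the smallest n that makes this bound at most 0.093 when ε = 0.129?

172

Need 2·14·exp(−2nε²) ≤ 0.093, i.e. exp(−2nε²) ≤ 0.093/28.
So 2nε² ≥ ln(28/0.093) = 5.707360.
Hence n ≥ 5.707360/(2·0.129²) = 171.485.
The smallest integer n is 172.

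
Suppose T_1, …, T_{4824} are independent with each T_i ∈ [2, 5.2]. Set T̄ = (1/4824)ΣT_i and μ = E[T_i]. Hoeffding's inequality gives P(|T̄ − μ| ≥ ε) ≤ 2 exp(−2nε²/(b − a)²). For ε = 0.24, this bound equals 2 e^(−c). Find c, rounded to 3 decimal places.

54.270

c = 2nε²/(b − a)² = 2·4824·0.24² / 3.2² = 54.2700.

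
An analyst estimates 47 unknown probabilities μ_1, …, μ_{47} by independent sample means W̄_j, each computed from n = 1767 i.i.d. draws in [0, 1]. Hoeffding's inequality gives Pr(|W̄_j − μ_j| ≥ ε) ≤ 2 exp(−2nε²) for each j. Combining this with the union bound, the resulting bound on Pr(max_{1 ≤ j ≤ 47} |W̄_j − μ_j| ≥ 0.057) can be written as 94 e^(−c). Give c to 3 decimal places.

11.482

Union bound over the 47 events: Pr(max_{1 ≤ j ≤ 47} |W̄_j − μ_j| ≥ 0.057) ≤ 47·2·exp(−2nε²) = 94 exp(−2·1767·0.057²).
So c = 2·1767·0.057² = 11.4820.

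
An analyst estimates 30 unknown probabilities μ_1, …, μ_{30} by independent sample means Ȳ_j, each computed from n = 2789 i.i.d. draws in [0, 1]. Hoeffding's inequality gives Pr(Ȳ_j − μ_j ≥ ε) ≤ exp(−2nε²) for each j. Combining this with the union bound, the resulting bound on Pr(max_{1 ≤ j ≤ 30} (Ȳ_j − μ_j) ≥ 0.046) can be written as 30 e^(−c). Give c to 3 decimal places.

Union bound over the 30 events: Pr(max_{1 ≤ j ≤ 30} (Ȳ_j − μ_j) ≥ 0.046) ≤ 30·exp(−2nε²) = 30 exp(−2·2789·0.046²).
So c = 2·2789·0.046² = 11.8030.

11.803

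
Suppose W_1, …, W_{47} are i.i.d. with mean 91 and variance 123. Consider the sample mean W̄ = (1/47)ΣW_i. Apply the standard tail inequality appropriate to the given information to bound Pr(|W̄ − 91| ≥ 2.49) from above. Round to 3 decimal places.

With mean and variance of each term known, Chebyshev's inequality bounds the deviation of the sum (or sample mean).
Var(W̄) = Var(W_i)/n = 123/47 = 2.617.
Chebyshev: Pr(|W̄ − 91| ≥ 2.49) ≤ Var(W̄)/(2.49)² = 123/(47·2.49²) = 0.4221.

0.422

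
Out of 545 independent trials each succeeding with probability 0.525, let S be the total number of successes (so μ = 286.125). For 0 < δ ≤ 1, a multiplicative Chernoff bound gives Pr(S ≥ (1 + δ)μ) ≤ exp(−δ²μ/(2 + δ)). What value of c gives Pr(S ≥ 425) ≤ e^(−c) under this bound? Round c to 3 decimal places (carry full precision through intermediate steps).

27.121

Write 425 = (1 + δ)μ, so δ = 425/286.125 − 1 = 0.4853648…
Then the exponent is δ²μ/(2 + δ) = (425 − μ)² / (μ·(2 + δ)) = 27.120781.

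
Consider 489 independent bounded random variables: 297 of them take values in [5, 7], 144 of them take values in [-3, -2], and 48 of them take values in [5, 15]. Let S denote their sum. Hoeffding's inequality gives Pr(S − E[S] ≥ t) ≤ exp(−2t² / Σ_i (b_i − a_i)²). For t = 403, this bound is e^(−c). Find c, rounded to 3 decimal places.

52.971

Σ(b_i − a_i)² = 297·2² + 144·1² + 48·10² = 6132.
c = 2t² / 6132 = 2·403² / 6132 = 52.9710.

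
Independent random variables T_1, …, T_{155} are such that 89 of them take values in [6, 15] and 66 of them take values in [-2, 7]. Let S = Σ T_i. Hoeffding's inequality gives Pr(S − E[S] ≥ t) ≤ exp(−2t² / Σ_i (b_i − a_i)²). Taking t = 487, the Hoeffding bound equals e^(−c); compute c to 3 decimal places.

37.781

Σ(b_i − a_i)² = 89·9² + 66·9² = 12555.
c = 2t² / 12555 = 2·487² / 12555 = 37.7808.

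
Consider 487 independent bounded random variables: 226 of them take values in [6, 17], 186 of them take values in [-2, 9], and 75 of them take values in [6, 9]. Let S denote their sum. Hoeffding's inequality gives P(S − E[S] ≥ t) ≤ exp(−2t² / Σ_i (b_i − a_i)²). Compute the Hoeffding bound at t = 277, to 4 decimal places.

0.0480

Σ(b_i − a_i)² = 226·11² + 186·11² + 75·3² = 50527.
Exponent = 2·277² / 50527 = 3.03715.
Bound = exp(−3.03715) = 0.04797.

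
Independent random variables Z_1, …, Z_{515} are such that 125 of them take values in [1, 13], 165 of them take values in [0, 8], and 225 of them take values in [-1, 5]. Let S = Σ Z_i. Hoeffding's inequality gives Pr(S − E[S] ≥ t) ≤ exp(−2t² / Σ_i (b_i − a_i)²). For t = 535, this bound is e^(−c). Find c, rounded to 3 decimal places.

Σ(b_i − a_i)² = 125·12² + 165·8² + 225·6² = 36660.
c = 2t² / 36660 = 2·535² / 36660 = 15.6151.

15.615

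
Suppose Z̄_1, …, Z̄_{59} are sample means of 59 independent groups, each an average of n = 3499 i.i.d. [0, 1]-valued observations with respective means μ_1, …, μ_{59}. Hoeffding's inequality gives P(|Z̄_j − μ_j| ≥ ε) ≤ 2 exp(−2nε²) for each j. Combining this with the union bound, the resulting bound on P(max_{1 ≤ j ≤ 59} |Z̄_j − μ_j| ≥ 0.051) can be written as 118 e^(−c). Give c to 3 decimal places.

Union bound over the 59 events: P(max_{1 ≤ j ≤ 59} |Z̄_j − μ_j| ≥ 0.051) ≤ 59·2·exp(−2nε²) = 118 exp(−2·3499·0.051²).
So c = 2·3499·0.051² = 18.2018.

18.202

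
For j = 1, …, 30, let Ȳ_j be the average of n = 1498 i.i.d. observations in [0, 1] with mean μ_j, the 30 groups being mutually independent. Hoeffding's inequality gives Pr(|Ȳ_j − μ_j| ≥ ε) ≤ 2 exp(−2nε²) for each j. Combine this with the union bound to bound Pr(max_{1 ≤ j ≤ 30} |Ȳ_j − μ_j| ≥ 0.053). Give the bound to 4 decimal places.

Per-experiment Hoeffding bound: 2·exp(−2·1498·0.053²) = 2·exp(−8.41576) = 0.0004427.
Union bound over 30 events: 30·0.0004427 = 0.01328.

0.0133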